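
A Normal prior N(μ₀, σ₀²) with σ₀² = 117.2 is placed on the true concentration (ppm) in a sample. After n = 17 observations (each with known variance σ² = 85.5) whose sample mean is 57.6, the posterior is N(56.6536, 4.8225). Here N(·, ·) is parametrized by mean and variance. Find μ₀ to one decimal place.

μ₀ = 34.6

The posterior mean is a precision-weighted average: μ_n = (τ₀μ₀ + τ_data·x̄)/(τ₀+τ_data), with τ₀=1/σ₀² and τ_data=n/σ².
Here τ₀ = 1/117.2 = 0.008532 and τ_data = 17/85.5 = 0.198830, so τ_n = 0.207362.
Rearranging for μ₀: μ₀ = (μ_n·τ_n − τ_data·x̄)/τ₀ = (56.6536·0.207362 − 0.198830·57.6) / 0.008532 = 0.295196/0.008532 ≈ 34.6.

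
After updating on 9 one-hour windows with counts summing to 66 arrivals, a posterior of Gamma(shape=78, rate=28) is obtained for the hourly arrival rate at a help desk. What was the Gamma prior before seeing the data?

A Gamma(α, β) prior (rate parametrization) on a Poisson rate with n observations summing to S gives posterior Gamma(α+S, β+n).
So α = 78 − 66 = 12 and β = 28 − 9 = 19.

Gamma(shape=12, rate=19)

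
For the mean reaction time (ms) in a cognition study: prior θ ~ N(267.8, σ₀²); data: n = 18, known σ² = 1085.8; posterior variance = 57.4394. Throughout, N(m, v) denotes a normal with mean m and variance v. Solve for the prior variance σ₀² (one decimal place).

Posterior precision equals prior precision plus data precision: 1/σ_n² = 1/σ₀² + n/σ².
So 1/σ₀² = 1/57.4394 − 18/1085.8 = 0.017410 − 0.016578 = 0.000832.
Hence σ₀² = 1/0.000832 ≈ 1201.9.

σ₀² = 1201.9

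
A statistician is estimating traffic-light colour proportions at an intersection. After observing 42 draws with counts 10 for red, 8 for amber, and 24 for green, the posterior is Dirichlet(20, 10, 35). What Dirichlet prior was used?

For a Dirichlet(α) prior with multinomial counts c, the posterior is Dirichlet(α + c) componentwise.
Subtract each count from the matching posterior parameter: 20−10=10, 10−8=2, 35−24=11.

Dirichlet(10, 2, 11)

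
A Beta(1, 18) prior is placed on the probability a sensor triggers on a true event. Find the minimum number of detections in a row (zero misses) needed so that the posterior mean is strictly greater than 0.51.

After k detections and 0 misses the posterior is Beta(1+k, 18), with mean (1+k)/(1+18+k).
Set (1+k)/(19+k) > 0.51 and solve: k > (0.51·19 − 1)/(1 − 0.51) = 17.735.
The smallest integer exceeding 17.735 is 18.

k = 18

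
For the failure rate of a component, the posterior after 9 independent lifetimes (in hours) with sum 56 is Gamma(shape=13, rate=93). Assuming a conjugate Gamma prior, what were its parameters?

For an exponential likelihood with a Gamma(α, β) prior on the rate, n observations with total T give posterior Gamma(α+n, β+T).
So α = 13 − 9 = 4 and β = 93 − 56 = 37.

Gamma(shape=4, rate=37)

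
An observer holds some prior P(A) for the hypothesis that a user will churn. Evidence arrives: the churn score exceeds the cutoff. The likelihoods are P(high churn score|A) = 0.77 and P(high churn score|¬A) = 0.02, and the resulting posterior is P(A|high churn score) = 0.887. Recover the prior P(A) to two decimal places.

P(A) = 0.17

In odds form, posterior odds = prior odds × likelihood ratio, so prior odds = posterior odds ÷ LR.
Posterior odds = 0.887/(1−0.887) = 7.8496. LR = 0.77/0.02 = 38.5000.
Prior odds = 7.8496/38.5000 = 0.2039, so P(A) = 0.2039/(1+0.2039) ≈ 0.17.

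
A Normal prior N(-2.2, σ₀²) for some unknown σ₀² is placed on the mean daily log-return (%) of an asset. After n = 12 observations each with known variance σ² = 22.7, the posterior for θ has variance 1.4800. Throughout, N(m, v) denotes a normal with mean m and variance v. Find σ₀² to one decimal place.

σ₀² = 6.8

Posterior precision equals prior precision plus data precision: 1/σ_n² = 1/σ₀² + n/σ².
So 1/σ₀² = 1/1.4800 − 12/22.7 = 0.675676 − 0.528634 = 0.147042.
Hence σ₀² = 1/0.147042 ≈ 6.8.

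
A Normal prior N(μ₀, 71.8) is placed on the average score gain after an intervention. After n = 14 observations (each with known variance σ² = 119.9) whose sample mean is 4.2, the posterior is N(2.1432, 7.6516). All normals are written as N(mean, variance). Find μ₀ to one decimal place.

μ₀ = -15.1

The posterior mean is a precision-weighted average: μ_n = (τ₀μ₀ + τ_data·x̄)/(τ₀+τ_data), with τ₀=1/σ₀² and τ_data=n/σ².
Here τ₀ = 1/71.8 = 0.013928 and τ_data = 14/119.9 = 0.116764, so τ_n = 0.130692.
Rearranging for μ₀: μ₀ = (μ_n·τ_n − τ_data·x̄)/τ₀ = (2.1432·0.130692 − 0.116764·4.2) / 0.013928 = -0.210310/0.013928 ≈ -15.1.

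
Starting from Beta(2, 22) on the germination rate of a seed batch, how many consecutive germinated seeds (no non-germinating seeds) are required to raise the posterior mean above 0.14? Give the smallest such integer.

After k germinated seeds and 0 non-germinating seeds the posterior is Beta(2+k, 22), with mean (2+k)/(2+22+k).
Set (2+k)/(24+k) > 0.14 and solve: k > (0.14·24 − 2)/(1 − 0.14) = 1.581.
The smallest integer exceeding 1.581 is 2.

k = 2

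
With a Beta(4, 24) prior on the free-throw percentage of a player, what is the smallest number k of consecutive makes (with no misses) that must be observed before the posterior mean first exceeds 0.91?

After k makes and 0 misses the posterior is Beta(4+k, 24), with mean (4+k)/(4+24+k).
Set (4+k)/(28+k) > 0.91 and solve: k > (0.91·28 − 4)/(1 − 0.91) = 238.667.
The smallest integer exceeding 238.667 is 239.

k = 239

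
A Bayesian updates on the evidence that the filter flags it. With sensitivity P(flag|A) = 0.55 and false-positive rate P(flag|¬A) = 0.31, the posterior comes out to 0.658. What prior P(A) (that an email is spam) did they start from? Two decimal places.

Bayes' rule in odds form gives O(A|E) = O(A)·[P(E|A)/P(E|¬A)], hence O(A) = O(A|E)/LR.
Posterior odds = 0.658/(1−0.658) = 1.9240. LR = 0.55/0.31 = 1.7742.
Prior odds = 1.9240/1.7742 = 1.0844, so P(A) = 1.0844/(1+1.0844) ≈ 0.52.

P(A) = 0.52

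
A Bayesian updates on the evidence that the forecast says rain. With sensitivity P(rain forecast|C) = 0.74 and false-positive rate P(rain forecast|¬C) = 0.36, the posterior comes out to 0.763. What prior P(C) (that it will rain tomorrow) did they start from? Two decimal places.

Bayes' rule in odds form gives O(C|E) = O(C)·[P(E|C)/P(E|¬C)], hence O(C) = O(C|E)/LR.
Posterior odds = 0.763/(1−0.763) = 3.2194. LR = 0.74/0.36 = 2.0556.
Prior odds = 3.2194/2.0556 = 1.5662, so P(C) = 1.5662/(1+1.5662) ≈ 0.61.

P(C) = 0.61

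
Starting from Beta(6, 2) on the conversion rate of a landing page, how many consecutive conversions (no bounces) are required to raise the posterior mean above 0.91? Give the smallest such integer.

k = 15

After k conversions and 0 bounces the posterior is Beta(6+k, 2), with mean (6+k)/(6+2+k).
Set (6+k)/(8+k) > 0.91 and solve: k > (0.91·8 − 6)/(1 − 0.91) = 14.222.
The smallest integer exceeding 14.222 is 15.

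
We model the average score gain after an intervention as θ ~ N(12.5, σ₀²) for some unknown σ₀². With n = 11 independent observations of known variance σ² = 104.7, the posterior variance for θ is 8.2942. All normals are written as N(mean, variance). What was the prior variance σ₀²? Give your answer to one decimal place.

σ₀² = 64.5

For the Normal–Normal model with known σ², precisions add: τ_n = τ₀ + n/σ².
So 1/σ₀² = 1/8.2942 − 11/104.7 = 0.120566 − 0.105062 = 0.015504.
Hence σ₀² = 1/0.015504 ≈ 64.5.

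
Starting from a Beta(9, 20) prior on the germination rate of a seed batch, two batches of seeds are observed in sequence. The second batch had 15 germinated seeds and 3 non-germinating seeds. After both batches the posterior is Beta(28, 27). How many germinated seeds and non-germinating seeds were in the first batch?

4 germinated seeds and 4 non-germinating seeds

Because Beta–binomial updating is additive in the counts, the combined data contributed (α_post−α_prior, β_post−β_prior) successes and failures.
Total across both batches: 28−9=19 germinated seeds, 27−20=7 non-germinating seeds.
Subtract the second batch: 19−15=4 germinated seeds and 7−3=4 non-germinating seeds.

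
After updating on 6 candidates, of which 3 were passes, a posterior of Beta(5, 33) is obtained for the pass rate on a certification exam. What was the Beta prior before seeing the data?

Beta(2, 30)

A Beta(α, β) prior with s successes and f failures in binomial data gives a Beta(α+s, β+f) posterior.
So α = 5 − 3 = 2 and β = 33 − 3 = 30.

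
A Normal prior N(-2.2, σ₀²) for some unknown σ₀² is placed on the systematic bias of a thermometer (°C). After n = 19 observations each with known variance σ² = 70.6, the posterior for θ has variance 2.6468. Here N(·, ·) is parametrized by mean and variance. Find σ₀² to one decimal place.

σ₀² = 9.2

For the Normal–Normal model with known σ², precisions add: τ_n = τ₀ + n/σ².
So 1/σ₀² = 1/2.6468 − 19/70.6 = 0.377815 − 0.269122 = 0.108693.
Hence σ₀² = 1/0.108693 ≈ 9.2.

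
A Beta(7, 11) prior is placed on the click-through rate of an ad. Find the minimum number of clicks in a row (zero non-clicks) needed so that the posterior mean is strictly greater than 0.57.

k = 8

After k clicks and 0 non-clicks the posterior is Beta(7+k, 11), with mean (7+k)/(7+11+k).
Set (7+k)/(18+k) > 0.57 and solve: k > (0.57·18 − 7)/(1 − 0.57) = 7.581.
The smallest integer exceeding 7.581 is 8, and checking k=8: (15)/(26) = 0.5769 > 0.57.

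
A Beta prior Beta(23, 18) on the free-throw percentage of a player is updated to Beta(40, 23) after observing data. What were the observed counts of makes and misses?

17 makes and 5 misses

Under Beta–binomial conjugacy the posterior parameters are (α+s, β+f).
So s = 40 − 23 = 17 and f = 23 − 18 = 5.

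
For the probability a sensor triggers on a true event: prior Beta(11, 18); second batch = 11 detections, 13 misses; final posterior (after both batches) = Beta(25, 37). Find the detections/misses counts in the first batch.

Sequential conjugate updates are equivalent to a single update on the pooled data, so total successes = posterior α − prior α and total failures = posterior β − prior β.
Total across both batches: 25−11=14 detections, 37−18=19 misses.
Subtract the second batch: 14−11=3 detections and 19−13=6 misses.

3 detections and 6 misses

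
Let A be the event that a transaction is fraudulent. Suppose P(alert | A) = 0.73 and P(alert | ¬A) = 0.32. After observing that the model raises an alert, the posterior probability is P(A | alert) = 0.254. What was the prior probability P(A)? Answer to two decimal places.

P(A) = 0.13

In odds form, posterior odds = prior odds × likelihood ratio, so prior odds = posterior odds ÷ LR.
Posterior odds = 0.254/(1−0.254) = 0.3405. LR = 0.73/0.32 = 2.2812.
Prior odds = 0.3405/2.2812 = 0.1493, so P(A) = 0.1493/(1+0.1493) ≈ 0.13.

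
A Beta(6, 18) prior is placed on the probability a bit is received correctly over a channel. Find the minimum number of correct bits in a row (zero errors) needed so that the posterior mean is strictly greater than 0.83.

k = 82

After k correct bits and 0 errors the posterior is Beta(6+k, 18), with mean (6+k)/(6+18+k).
Set (6+k)/(24+k) > 0.83 and solve: k > (0.83·24 − 6)/(1 − 0.83) = 81.882.
The smallest integer exceeding 81.882 is 82.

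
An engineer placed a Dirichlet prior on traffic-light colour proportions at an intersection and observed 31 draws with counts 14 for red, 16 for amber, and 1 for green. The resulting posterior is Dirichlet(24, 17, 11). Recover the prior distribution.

Dirichlet(10, 1, 10)

For a Dirichlet(α) prior with multinomial counts c, the posterior is Dirichlet(α + c) componentwise.
Subtract each count from the matching posterior parameter: 24−14=10, 17−16=1, 11−1=10.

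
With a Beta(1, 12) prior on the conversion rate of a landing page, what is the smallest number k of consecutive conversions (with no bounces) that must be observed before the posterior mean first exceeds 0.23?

k = 3

After k conversions and 0 bounces the posterior is Beta(1+k, 12), with mean (1+k)/(1+12+k).
Set (1+k)/(13+k) > 0.23 and solve: k > (0.23·13 − 1)/(1 − 0.23) = 2.584.
The smallest integer exceeding 2.584 is 3, and checking k=3: (4)/(16) = 0.2500 > 0.23.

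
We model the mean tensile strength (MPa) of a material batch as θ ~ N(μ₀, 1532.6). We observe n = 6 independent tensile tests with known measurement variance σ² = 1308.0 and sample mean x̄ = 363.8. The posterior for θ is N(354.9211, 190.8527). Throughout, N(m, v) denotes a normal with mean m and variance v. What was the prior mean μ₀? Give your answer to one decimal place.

μ₀ = 292.5

With known observation variance, the Normal–Normal posterior has precision τ_n = τ₀ + n/σ² and mean μ_n = (τ₀μ₀ + (n/σ²)x̄)/τ_n.
Here τ₀ = 1/1532.6 = 0.000652 and τ_data = 6/1308.0 = 0.004587, so τ_n = 0.005239.
Rearranging for μ₀: μ₀ = (μ_n·τ_n − τ_data·x̄)/τ₀ = (354.9211·0.005239 − 0.004587·363.8) / 0.000652 = 0.190681/0.000652 ≈ 292.5.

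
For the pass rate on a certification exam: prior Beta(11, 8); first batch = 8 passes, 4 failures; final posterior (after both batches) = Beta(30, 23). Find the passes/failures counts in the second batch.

Because Beta–binomial updating is additive in the counts, the combined data contributed (α_post−α_prior, β_post−β_prior) successes and failures.
Total across both batches: 30−11=19 passes, 23−8=15 failures.
Subtract the first batch: 19−8=11 passes and 15−4=11 failures.

11 passes and 11 failures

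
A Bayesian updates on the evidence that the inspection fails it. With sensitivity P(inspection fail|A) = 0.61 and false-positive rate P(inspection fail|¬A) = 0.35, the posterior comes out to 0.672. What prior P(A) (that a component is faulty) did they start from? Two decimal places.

P(A) = 0.54

In odds form, posterior odds = prior odds × likelihood ratio, so prior odds = posterior odds ÷ LR.
Posterior odds = 0.672/(1−0.672) = 2.0488. LR = 0.61/0.35 = 1.7429.
Prior odds = 2.0488/1.7429 = 1.1755, so P(A) = 1.1755/(1+1.1755) ≈ 0.54.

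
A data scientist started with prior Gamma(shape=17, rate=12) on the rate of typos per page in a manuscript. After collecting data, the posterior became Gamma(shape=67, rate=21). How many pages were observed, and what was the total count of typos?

A Gamma(α, β) prior (rate parametrization) on a Poisson rate with n observations summing to S gives posterior Gamma(α+S, β+n).
Matching: Σxᵢ = 67 − 17 = 50 and n = 21 − 12 = 9.

n = 9 pages with total 50 typos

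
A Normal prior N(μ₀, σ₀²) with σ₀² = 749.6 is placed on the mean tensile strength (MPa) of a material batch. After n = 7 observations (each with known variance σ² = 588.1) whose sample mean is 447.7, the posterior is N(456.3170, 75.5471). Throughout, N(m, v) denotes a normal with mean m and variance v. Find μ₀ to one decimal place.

With known observation variance, the Normal–Normal posterior has precision τ_n = τ₀ + n/σ² and mean μ_n = (τ₀μ₀ + (n/σ²)x̄)/τ_n.
Here τ₀ = 1/749.6 = 0.001334 and τ_data = 7/588.1 = 0.011903, so τ_n = 0.013237.
Rearranging for μ₀: μ₀ = (μ_n·τ_n − τ_data·x̄)/τ₀ = (456.3170·0.013237 − 0.011903·447.7) / 0.001334 = 0.711295/0.001334 ≈ 533.2.

μ₀ = 533.2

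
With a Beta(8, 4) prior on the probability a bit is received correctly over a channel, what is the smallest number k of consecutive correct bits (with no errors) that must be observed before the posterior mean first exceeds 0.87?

k = 19

After k correct bits and 0 errors the posterior is Beta(8+k, 4), with mean (8+k)/(8+4+k).
Set (8+k)/(12+k) > 0.87 and solve: k > (0.87·12 − 8)/(1 − 0.87) = 18.769.
The smallest integer exceeding 18.769 is 19.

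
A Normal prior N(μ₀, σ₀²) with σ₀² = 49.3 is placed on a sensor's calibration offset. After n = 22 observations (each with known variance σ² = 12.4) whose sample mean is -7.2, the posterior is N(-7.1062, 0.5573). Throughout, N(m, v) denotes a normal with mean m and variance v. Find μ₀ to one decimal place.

With known observation variance, the Normal–Normal posterior has precision τ_n = τ₀ + n/σ² and mean μ_n = (τ₀μ₀ + (n/σ²)x̄)/τ_n.
Here τ₀ = 1/49.3 = 0.020284 and τ_data = 22/12.4 = 1.774194, so τ_n = 1.794478.
Rearranging for μ₀: μ₀ = (μ_n·τ_n − τ_data·x̄)/τ₀ = (-7.1062·1.794478 − 1.774194·-7.2) / 0.020284 = 0.022277/0.020284 ≈ 1.1.

μ₀ = 1.1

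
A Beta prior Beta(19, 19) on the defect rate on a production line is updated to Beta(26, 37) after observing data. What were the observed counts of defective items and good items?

7 defective items and 18 good items

A Beta(a, b) prior with s successes and f failures in binomial data gives a Beta(a+s, b+f) posterior.
Match parameters: s=26−19=7, f=37−19=18.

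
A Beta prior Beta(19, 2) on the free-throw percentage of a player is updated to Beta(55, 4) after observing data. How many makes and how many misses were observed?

36 makes and 2 misses

Beta is conjugate to the binomial likelihood: posterior = Beta(α+s, β+f).
So s = 55 − 19 = 36 and f = 4 − 2 = 2.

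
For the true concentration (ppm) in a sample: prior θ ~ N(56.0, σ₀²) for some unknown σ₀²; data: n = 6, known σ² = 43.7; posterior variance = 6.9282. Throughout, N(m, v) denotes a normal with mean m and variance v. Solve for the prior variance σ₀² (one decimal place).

Posterior precision equals prior precision plus data precision: 1/σ_n² = 1/σ₀² + n/σ².
So 1/σ₀² = 1/6.9282 − 6/43.7 = 0.144338 − 0.137300 = 0.007038.
Hence σ₀² = 1/0.007038 ≈ 142.1.

σ₀² = 142.1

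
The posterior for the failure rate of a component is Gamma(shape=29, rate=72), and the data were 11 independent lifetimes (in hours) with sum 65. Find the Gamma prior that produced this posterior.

Gamma–exponential conjugacy: posterior shape = α + n, posterior rate = β + Σtᵢ.
So α = 29 − 11 = 18 and β = 72 − 65 = 7.

Gamma(shape=18, rate=7)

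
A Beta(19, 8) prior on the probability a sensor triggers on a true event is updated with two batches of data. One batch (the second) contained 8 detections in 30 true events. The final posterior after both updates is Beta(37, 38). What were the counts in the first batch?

Sequential conjugate updates are equivalent to a single update on the pooled data, so total successes = posterior α − prior α and total failures = posterior β − prior β.
Total across both batches: 37−19=18 detections, 38−8=30 misses.
Subtract the second batch: 18−8=10 detections and 30−22=8 misses.

10 detections and 8 misses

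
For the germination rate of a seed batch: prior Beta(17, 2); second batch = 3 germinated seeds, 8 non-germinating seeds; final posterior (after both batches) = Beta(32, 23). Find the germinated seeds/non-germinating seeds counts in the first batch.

Because Beta–binomial updating is additive in the counts, the combined data contributed (α_post−α_prior, β_post−β_prior) successes and failures.
Total across both batches: 32−17=15 germinated seeds, 23−2=21 non-germinating seeds.
Subtract the second batch: 15−3=12 germinated seeds and 21−8=13 non-germinating seeds.

12 germinated seeds and 13 non-germinating seeds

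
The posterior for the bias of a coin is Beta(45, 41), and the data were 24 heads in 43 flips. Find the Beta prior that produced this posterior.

Beta(21, 22)

Under Beta–binomial conjugacy the posterior parameters are (α+s, β+f).
So α = 45 − 24 = 21 and β = 41 − 19 = 22.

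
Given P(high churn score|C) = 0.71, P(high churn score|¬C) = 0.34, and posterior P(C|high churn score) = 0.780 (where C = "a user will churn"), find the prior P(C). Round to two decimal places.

In odds form, posterior odds = prior odds × likelihood ratio, so prior odds = posterior odds ÷ LR.
Posterior odds = 0.780/(1−0.780) = 3.5455. LR = 0.71/0.34 = 2.0882.
Prior odds = 3.5455/2.0882 = 1.6979, so P(C) = 1.6979/(1+1.6979) ≈ 0.63.

P(C) = 0.63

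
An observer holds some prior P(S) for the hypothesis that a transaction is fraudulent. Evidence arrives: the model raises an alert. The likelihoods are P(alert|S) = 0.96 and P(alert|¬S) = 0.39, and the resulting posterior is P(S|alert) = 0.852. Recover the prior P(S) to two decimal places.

In odds form, posterior odds = prior odds × likelihood ratio, so prior odds = posterior odds ÷ LR.
Posterior odds = 0.852/(1−0.852) = 5.7568. LR = 0.96/0.39 = 2.4615.
Prior odds = 5.7568/2.4615 = 2.3387, so P(S) = 2.3387/(1+2.3387) ≈ 0.70.

P(S) = 0.70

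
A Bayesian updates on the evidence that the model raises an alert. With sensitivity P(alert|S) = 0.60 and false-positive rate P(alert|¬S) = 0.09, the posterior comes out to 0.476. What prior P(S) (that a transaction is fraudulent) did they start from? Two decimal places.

P(S) = 0.12

Bayes' rule in odds form gives O(S|E) = O(S)·[P(E|S)/P(E|¬S)], hence O(S) = O(S|E)/LR.
Posterior odds = 0.476/(1−0.476) = 0.9084. LR = 0.60/0.09 = 6.6667.
Prior odds = 0.9084/6.6667 = 0.1363, so P(S) = 0.1363/(1+0.1363) ≈ 0.12.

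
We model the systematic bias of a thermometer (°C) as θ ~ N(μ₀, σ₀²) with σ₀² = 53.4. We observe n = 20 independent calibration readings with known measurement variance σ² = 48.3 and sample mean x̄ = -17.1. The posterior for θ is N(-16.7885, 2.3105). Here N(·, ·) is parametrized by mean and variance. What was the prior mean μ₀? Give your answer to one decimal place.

With known observation variance, the Normal–Normal posterior has precision τ_n = τ₀ + n/σ² and mean μ_n = (τ₀μ₀ + (n/σ²)x̄)/τ_n.
Here τ₀ = 1/53.4 = 0.018727 and τ_data = 20/48.3 = 0.414079, so τ_n = 0.432806.
Rearranging for μ₀: μ₀ = (μ_n·τ_n − τ_data·x̄)/τ₀ = (-16.7885·0.432806 − 0.414079·-17.1) / 0.018727 = -0.185413/0.018727 ≈ -9.9.

μ₀ = -9.9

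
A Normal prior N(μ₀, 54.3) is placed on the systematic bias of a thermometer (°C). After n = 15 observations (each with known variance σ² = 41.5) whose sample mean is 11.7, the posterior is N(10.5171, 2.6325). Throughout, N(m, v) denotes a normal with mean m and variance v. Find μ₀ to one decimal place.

μ₀ = -12.7

The posterior mean is a precision-weighted average: μ_n = (τ₀μ₀ + τ_data·x̄)/(τ₀+τ_data), with τ₀=1/σ₀² and τ_data=n/σ².
Here τ₀ = 1/54.3 = 0.018416 and τ_data = 15/41.5 = 0.361446, so τ_n = 0.379862.
Rearranging for μ₀: μ₀ = (μ_n·τ_n − τ_data·x̄)/τ₀ = (10.5171·0.379862 − 0.361446·11.7) / 0.018416 = -0.233872/0.018416 ≈ -12.7.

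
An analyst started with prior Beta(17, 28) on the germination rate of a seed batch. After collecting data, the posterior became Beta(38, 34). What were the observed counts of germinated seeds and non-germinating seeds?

Beta is conjugate to the binomial likelihood: posterior = Beta(a+s, b+f).
So s = 38 − 17 = 21 and f = 34 − 28 = 6.

21 germinated seeds and 6 non-germinating seeds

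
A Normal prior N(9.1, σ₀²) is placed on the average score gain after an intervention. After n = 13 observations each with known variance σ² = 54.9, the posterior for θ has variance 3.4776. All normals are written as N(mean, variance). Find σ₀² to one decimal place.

Posterior precision equals prior precision plus data precision: 1/σ_n² = 1/σ₀² + n/σ².
So 1/σ₀² = 1/3.4776 − 13/54.9 = 0.287555 − 0.236794 = 0.050761.
Hence σ₀² = 1/0.050761 ≈ 19.7.

σ₀² = 19.7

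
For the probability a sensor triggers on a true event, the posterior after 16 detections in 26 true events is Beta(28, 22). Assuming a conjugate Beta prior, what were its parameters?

Beta is conjugate to the binomial likelihood: posterior = Beta(a+s, b+f).
Subtract the data counts: 28−16=12, 22−10=12.

Beta(12, 12)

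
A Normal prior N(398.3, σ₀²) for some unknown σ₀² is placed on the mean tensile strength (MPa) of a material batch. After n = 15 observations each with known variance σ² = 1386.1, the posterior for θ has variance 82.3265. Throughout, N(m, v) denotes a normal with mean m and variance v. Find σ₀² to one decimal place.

For the Normal–Normal model with known σ², precisions add: τ_n = τ₀ + n/σ².
So 1/σ₀² = 1/82.3265 − 15/1386.1 = 0.012147 − 0.010822 = 0.001325.
Hence σ₀² = 1/0.001325 ≈ 754.7.

σ₀² = 754.7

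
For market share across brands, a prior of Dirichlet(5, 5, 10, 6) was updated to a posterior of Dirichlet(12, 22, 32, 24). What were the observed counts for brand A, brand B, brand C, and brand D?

counts (7, 17, 22, 18)

For a Dirichlet(α) prior with multinomial counts c, the posterior is Dirichlet(α + c) componentwise.
Counts are posterior − prior componentwise: 12−5=7, 22−5=17, 32−10=22, 24−6=18.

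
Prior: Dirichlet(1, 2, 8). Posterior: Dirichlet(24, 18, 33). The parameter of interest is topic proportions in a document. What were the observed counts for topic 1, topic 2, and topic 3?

For a Dirichlet(α) prior with multinomial counts c, the posterior is Dirichlet(α + c) componentwise.
Counts are posterior − prior componentwise: 24−1=23, 18−2=16, 33−8=25.

counts (23, 16, 25)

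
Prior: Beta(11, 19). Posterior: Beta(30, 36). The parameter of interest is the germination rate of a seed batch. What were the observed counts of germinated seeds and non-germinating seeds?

19 germinated seeds and 17 non-germinating seeds

Beta is conjugate to the binomial likelihood: posterior = Beta(a+s, b+f).
So s = 30 − 11 = 19 and f = 36 − 19 = 17.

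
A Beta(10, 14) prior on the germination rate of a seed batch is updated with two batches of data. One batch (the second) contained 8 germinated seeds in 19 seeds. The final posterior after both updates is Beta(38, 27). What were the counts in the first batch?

Because Beta–binomial updating is additive in the counts, the combined data contributed (α_post−α_prior, β_post−β_prior) successes and failures.
Total across both batches: 38−10=28 germinated seeds, 27−14=13 non-germinating seeds.
Subtract the second batch: 28−8=20 germinated seeds and 13−11=2 non-germinating seeds.

20 germinated seeds and 2 non-germinating seeds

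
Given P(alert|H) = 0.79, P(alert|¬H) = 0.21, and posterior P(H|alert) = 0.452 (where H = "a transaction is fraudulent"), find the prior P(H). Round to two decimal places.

P(H) = 0.18

In odds form, posterior odds = prior odds × likelihood ratio, so prior odds = posterior odds ÷ LR.
Posterior odds = 0.452/(1−0.452) = 0.8248. LR = 0.79/0.21 = 3.7619.
Prior odds = 0.8248/3.7619 = 0.2193, so P(H) = 0.2193/(1+0.2193) ≈ 0.18.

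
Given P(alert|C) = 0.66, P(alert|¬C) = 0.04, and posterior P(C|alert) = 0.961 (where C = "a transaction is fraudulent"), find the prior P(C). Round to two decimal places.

In odds form, posterior odds = prior odds × likelihood ratio, so prior odds = posterior odds ÷ LR.
Posterior odds = 0.961/(1−0.961) = 24.6410. LR = 0.66/0.04 = 16.5000.
Prior odds = 24.6410/16.5000 = 1.4934, so P(C) = 1.4934/(1+1.4934) ≈ 0.60.

P(C) = 0.60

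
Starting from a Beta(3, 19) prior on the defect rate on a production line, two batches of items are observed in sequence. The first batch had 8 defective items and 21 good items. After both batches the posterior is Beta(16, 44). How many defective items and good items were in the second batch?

Because Beta–binomial updating is additive in the counts, the combined data contributed (α_post−α_prior, β_post−β_prior) successes and failures.
Total across both batches: 16−3=13 defective items, 44−19=25 good items.
Subtract the first batch: 13−8=5 defective items and 25−21=4 good items.

5 defective items and 4 good items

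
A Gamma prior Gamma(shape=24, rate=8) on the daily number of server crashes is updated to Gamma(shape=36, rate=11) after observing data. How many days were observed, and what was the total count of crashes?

Gamma–Poisson conjugacy: posterior shape = α + Σxᵢ, posterior rate = β + n.
Matching: Σxᵢ = 36 − 24 = 12 and n = 11 − 8 = 3.

n = 3 days with total 12 crashes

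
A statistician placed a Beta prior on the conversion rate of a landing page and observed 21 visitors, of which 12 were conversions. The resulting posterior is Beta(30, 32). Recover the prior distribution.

Beta is conjugate to the binomial likelihood: posterior = Beta(α+s, β+f).
Subtract the data counts: 30−12=18, 32−9=23.

Beta(18, 23)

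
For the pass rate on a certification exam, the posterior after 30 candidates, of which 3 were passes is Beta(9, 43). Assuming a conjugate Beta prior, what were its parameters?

Beta(6, 16)

A Beta(a, b) prior with s successes and f failures in binomial data gives a Beta(a+s, b+f) posterior.
Subtract the data counts: 9−3=6, 43−27=16.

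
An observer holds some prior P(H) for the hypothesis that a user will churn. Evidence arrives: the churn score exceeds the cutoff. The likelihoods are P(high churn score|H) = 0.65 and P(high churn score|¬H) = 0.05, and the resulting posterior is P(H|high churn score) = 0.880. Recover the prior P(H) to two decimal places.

P(H) = 0.36

Bayes' rule in odds form gives O(H|E) = O(H)·[P(E|H)/P(E|¬H)], hence O(H) = O(H|E)/LR.
Posterior odds = 0.880/(1−0.880) = 7.3333. LR = 0.65/0.05 = 13.0000.
Prior odds = 7.3333/13.0000 = 0.5641, so P(H) = 0.5641/(1+0.5641) ≈ 0.36.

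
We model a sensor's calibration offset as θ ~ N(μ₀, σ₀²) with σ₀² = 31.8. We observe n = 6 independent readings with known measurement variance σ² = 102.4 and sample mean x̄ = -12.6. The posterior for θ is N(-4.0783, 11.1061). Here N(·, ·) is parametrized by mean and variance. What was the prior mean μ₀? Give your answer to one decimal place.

μ₀ = 11.8

The posterior mean is a precision-weighted average: μ_n = (τ₀μ₀ + τ_data·x̄)/(τ₀+τ_data), with τ₀=1/σ₀² and τ_data=n/σ².
Here τ₀ = 1/31.8 = 0.031447 and τ_data = 6/102.4 = 0.058594, so τ_n = 0.090041.
Rearranging for μ₀: μ₀ = (μ_n·τ_n − τ_data·x̄)/τ₀ = (-4.0783·0.090041 − 0.058594·-12.6) / 0.031447 = 0.371070/0.031447 ≈ 11.8.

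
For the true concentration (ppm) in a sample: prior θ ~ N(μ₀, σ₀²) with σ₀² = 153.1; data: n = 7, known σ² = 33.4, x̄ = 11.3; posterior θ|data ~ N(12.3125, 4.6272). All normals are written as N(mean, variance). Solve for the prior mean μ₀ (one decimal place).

μ₀ = 44.8

The posterior mean is a precision-weighted average: μ_n = (τ₀μ₀ + τ_data·x̄)/(τ₀+τ_data), with τ₀=1/σ₀² and τ_data=n/σ².
Here τ₀ = 1/153.1 = 0.006532 and τ_data = 7/33.4 = 0.209581, so τ_n = 0.216113.
Rearranging for μ₀: μ₀ = (μ_n·τ_n − τ_data·x̄)/τ₀ = (12.3125·0.216113 − 0.209581·11.3) / 0.006532 = 0.292626/0.006532 ≈ 44.8.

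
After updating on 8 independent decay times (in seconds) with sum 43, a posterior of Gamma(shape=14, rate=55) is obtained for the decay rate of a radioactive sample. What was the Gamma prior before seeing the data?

Gamma–exponential conjugacy: posterior shape = α + n, posterior rate = β + Σtᵢ.
So α = 14 − 8 = 6 and β = 55 − 43 = 12.

Gamma(shape=6, rate=12)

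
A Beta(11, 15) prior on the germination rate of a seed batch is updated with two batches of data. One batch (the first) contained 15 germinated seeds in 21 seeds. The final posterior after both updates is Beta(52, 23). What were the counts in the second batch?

26 germinated seeds and 2 non-germinating seeds

Because Beta–binomial updating is additive in the counts, the combined data contributed (α_post−α_prior, β_post−β_prior) successes and failures.
Total across both batches: 52−11=41 germinated seeds, 23−15=8 non-germinating seeds.
Subtract the first batch: 41−15=26 germinated seeds and 8−6=2 non-germinating seeds.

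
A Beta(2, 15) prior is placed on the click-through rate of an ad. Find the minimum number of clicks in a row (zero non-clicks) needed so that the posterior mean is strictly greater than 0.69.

After k clicks and 0 non-clicks the posterior is Beta(2+k, 15), with mean (2+k)/(2+15+k).
Set (2+k)/(17+k) > 0.69 and solve: k > (0.69·17 − 2)/(1 − 0.69) = 31.387.
The smallest integer exceeding 31.387 is 32.

k = 32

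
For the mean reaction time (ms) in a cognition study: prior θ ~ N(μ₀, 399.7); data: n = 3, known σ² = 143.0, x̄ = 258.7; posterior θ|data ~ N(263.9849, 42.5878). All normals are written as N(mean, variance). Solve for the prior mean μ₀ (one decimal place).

μ₀ = 308.3

The posterior mean is a precision-weighted average: μ_n = (τ₀μ₀ + τ_data·x̄)/(τ₀+τ_data), with τ₀=1/σ₀² and τ_data=n/σ².
Here τ₀ = 1/399.7 = 0.002502 and τ_data = 3/143.0 = 0.020979, so τ_n = 0.023481.
Rearranging for μ₀: μ₀ = (μ_n·τ_n − τ_data·x̄)/τ₀ = (263.9849·0.023481 − 0.020979·258.7) / 0.002502 = 0.771362/0.002502 ≈ 308.3.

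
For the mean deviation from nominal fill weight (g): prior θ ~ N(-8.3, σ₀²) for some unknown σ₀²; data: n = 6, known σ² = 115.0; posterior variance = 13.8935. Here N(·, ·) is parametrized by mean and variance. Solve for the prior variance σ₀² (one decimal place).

For the Normal–Normal model with known σ², precisions add: τ_n = τ₀ + n/σ².
So 1/σ₀² = 1/13.8935 − 6/115.0 = 0.071976 − 0.052174 = 0.019802.
Hence σ₀² = 1/0.019802 ≈ 50.5.

σ₀² = 50.5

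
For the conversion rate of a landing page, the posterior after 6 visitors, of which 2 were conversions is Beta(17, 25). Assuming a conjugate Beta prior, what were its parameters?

Beta(15, 21)

Beta is conjugate to the binomial likelihood: posterior = Beta(a+s, b+f).
Subtract the data counts: 17−2=15, 25−4=21.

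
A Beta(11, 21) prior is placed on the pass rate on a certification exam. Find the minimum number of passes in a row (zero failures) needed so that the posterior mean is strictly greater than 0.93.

After k passes and 0 failures the posterior is Beta(11+k, 21), with mean (11+k)/(11+21+k).
Set (11+k)/(32+k) > 0.93 and solve: k > (0.93·32 − 11)/(1 − 0.93) = 268.000.
The smallest integer exceeding 268.000 is 269, and checking k=269: (280)/(301) = 0.9302 > 0.93.

k = 269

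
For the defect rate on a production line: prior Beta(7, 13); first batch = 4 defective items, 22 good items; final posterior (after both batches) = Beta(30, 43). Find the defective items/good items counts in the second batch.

19 defective items and 8 good items

Sequential conjugate updates are equivalent to a single update on the pooled data, so total successes = posterior α − prior α and total failures = posterior β − prior β.
Total across both batches: 30−7=23 defective items, 43−13=30 good items.
Subtract the first batch: 23−4=19 defective items and 30−22=8 good items.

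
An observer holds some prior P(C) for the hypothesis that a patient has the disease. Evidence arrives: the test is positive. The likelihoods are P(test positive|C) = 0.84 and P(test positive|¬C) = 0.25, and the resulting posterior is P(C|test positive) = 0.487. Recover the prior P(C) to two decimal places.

P(C) = 0.22

In odds form, posterior odds = prior odds × likelihood ratio, so prior odds = posterior odds ÷ LR.
Posterior odds = 0.487/(1−0.487) = 0.9493. LR = 0.84/0.25 = 3.3600.
Prior odds = 0.9493/3.3600 = 0.2825, so P(C) = 0.2825/(1+0.2825) ≈ 0.22.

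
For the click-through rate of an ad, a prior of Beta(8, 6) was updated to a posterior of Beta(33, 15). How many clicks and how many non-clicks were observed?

25 clicks and 9 non-clicks

Beta is conjugate to the binomial likelihood: posterior = Beta(α+s, β+f).
So s = 33 − 8 = 25 and f = 15 − 6 = 9.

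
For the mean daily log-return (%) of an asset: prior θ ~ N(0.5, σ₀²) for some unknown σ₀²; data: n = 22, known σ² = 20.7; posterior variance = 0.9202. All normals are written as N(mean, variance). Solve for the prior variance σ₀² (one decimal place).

For the Normal–Normal model with known σ², precisions add: τ_n = τ₀ + n/σ².
So 1/σ₀² = 1/0.9202 − 22/20.7 = 1.086720 − 1.062802 = 0.023918.
Hence σ₀² = 1/0.023918 ≈ 41.8.

σ₀² = 41.8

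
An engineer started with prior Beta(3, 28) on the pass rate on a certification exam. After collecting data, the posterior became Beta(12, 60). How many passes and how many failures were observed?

9 passes and 32 failures

A Beta(a, b) prior with s successes and f failures in binomial data gives a Beta(a+s, b+f) posterior.
So s = 12 − 3 = 9 and f = 60 − 28 = 32.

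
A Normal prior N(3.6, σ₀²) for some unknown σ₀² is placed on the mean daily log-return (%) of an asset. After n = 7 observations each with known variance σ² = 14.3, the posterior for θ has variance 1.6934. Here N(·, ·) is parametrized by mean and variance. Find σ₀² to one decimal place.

Posterior precision equals prior precision plus data precision: 1/σ_n² = 1/σ₀² + n/σ².
So 1/σ₀² = 1/1.6934 − 7/14.3 = 0.590528 − 0.489510 = 0.101018.
Hence σ₀² = 1/0.101018 ≈ 9.9.

σ₀² = 9.9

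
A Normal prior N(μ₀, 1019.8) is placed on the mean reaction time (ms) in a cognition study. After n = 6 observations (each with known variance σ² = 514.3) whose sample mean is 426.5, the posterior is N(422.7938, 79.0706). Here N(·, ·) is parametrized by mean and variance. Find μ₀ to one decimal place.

With known observation variance, the Normal–Normal posterior has precision τ_n = τ₀ + n/σ² and mean μ_n = (τ₀μ₀ + (n/σ²)x̄)/τ_n.
Here τ₀ = 1/1019.8 = 0.000981 and τ_data = 6/514.3 = 0.011666, so τ_n = 0.012647.
Rearranging for μ₀: μ₀ = (μ_n·τ_n − τ_data·x̄)/τ₀ = (422.7938·0.012647 − 0.011666·426.5) / 0.000981 = 0.371524/0.000981 ≈ 378.7.

μ₀ = 378.7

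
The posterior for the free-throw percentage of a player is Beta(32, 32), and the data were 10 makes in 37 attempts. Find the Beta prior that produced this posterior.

Beta(22, 5)

A Beta(a, b) prior with s successes and f failures in binomial data gives a Beta(a+s, b+f) posterior.
Subtract the data counts: 32−10=22, 32−27=5.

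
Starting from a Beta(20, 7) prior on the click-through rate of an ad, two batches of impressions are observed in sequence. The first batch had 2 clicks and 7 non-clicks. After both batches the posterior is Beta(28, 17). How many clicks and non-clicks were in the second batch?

Sequential conjugate updates are equivalent to a single update on the pooled data, so total successes = posterior α − prior α and total failures = posterior β − prior β.
Total across both batches: 28−20=8 clicks, 17−7=10 non-clicks.
Subtract the first batch: 8−2=6 clicks and 10−7=3 non-clicks.

6 clicks and 3 non-clicks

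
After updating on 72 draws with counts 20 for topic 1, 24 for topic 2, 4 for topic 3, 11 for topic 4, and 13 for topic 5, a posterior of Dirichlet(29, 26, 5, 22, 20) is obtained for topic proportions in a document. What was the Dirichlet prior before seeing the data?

Dirichlet(9, 2, 1, 11, 7)

For a Dirichlet(α) prior with multinomial counts c, the posterior is Dirichlet(α + c) componentwise.
Subtract each count from the matching posterior parameter: 29−20=9, 26−24=2, 5−4=1, 22−11=11, 20−13=7.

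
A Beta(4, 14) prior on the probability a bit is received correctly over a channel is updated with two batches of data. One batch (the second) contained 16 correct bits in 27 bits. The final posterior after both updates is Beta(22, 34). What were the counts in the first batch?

Because Beta–binomial updating is additive in the counts, the combined data contributed (α_post−α_prior, β_post−β_prior) successes and failures.
Total across both batches: 22−4=18 correct bits, 34−14=20 errors.
Subtract the second batch: 18−16=2 correct bits and 20−11=9 errors.

2 correct bits and 9 errors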